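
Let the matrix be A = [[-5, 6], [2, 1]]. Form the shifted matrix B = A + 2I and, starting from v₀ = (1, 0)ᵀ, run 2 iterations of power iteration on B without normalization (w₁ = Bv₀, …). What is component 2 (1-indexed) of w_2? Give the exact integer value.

0

B = A + 2I has rows (-3, 6); (2, 3)
w1 = Bv₀ = ((-3)·1 + 6·0; 2·1 + 3·0) = (-3, 2)
w2 = Bw1 = ((-3)·(-3) + 6·2; 2·(-3) + 3·2) = (21, 0)
Requested component of w2: 0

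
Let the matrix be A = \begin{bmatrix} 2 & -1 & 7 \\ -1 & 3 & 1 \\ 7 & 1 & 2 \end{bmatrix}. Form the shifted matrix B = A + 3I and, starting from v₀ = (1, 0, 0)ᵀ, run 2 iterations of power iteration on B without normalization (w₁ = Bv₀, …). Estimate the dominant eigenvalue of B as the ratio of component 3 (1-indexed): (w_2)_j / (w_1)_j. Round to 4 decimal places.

9.8571

B = A + 3I has rows (5, -1, 7); (-1, 6, 1); (7, 1, 5)
w1 = Bv₀ = (5·1 + (-1)·0 + 7·0; (-1)·1 + 6·0 + 1·0; 7·1 + 1·0 + 5·0) = (5, -1, 7)
w2 = Bw1 = (5·5 + (-1)·(-1) + 7·7; (-1)·5 + 6·(-1) + 1·7; 7·5 + 1·(-1) + 5·7) = (75, -4, 69)
Ratio: 69/7 = 9.8571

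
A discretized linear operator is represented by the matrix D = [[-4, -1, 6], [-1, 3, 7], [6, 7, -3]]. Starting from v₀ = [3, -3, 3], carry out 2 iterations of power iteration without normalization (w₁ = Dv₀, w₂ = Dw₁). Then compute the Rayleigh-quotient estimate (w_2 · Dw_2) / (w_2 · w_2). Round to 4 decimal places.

w1 = Dv₀ = ((-4)·3 + (-1)·(-3) + 6·3; (-1)·3 + 3·(-3) + 7·3; 6·3 + 7·(-3) + (-3)·3) = (9, 9, -12)
w2 = Dw1 = ((-4)·9 + (-1)·9 + 6·(-12); (-1)·9 + 3·9 + 7·(-12); 6·9 + 7·9 + (-3)·(-12)) = (-117, -66, 153)
Dw2 = (1452, 990, -1623)
w2·Dw2 = (-117)·1452 + (-66)·990 + 153·(-1623) = -483543; w2·w2 = (-117)·(-117) + (-66)·(-66) + 153·153 = 41454
λ ≈ -483543/41454 = -11.6646

-11.6646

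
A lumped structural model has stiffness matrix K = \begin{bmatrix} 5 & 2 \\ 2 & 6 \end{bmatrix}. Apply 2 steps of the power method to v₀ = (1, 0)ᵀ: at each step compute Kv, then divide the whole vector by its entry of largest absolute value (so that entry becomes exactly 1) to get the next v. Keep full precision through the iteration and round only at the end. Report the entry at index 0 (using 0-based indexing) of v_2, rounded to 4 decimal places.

1.0000

Kv0 = (5.00000, 2.00000); divide by 5.00000 → v1 = (1.00000, 0.40000)
Kv1 = (5.80000, 4.40000); divide by 5.80000 → v2 = (1.00000, 0.75862)
Requested entry of v2: 29/29 = 1.0000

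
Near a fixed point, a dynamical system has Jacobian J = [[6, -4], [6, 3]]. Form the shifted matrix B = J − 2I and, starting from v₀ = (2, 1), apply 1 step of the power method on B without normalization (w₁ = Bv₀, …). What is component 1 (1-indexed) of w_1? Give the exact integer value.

4

B = J − 2I has rows (4, -4); (6, 1)
w1 = Bv₀ = (4·2 + (-4)·1; 6·2 + 1·1) = (4, 13)
Requested component of w1: 4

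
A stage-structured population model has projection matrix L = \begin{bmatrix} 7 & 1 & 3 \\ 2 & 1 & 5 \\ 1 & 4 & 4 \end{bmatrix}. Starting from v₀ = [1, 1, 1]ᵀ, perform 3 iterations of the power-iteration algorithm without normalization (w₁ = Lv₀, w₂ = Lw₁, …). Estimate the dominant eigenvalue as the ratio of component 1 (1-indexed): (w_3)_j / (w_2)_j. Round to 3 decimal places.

9.786

w1 = Lv₀ = (7·1 + 1·1 + 3·1; 2·1 + 1·1 + 5·1; 1·1 + 4·1 + 4·1) = (11, 8, 9)
w2 = Lw1 = (7·11 + 1·8 + 3·9; 2·11 + 1·8 + 5·9; 1·11 + 4·8 + 4·9) = (112, 75, 79)
w3 = Lw2 = (1096, 694, 728)
Ratio at component: 1096 / 112 = 9.786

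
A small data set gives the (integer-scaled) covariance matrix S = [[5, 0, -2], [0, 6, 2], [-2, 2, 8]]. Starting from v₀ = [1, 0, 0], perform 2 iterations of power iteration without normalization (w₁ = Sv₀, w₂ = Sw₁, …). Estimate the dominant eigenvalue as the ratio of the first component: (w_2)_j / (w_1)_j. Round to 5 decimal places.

λ ≈ 5.80000

w1 = Sv₀ = (5·1 + 0·0 + (-2)·0; 0·1 + 6·0 + 2·0; (-2)·1 + 2·0 + 8·0) = (5, 0, -2)
w2 = Sw1 = (5·5 + 0·0 + (-2)·(-2); 0·5 + 6·0 + 2·(-2); (-2)·5 + 2·0 + 8·(-2)) = (29, -4, -26)
Ratio at component: 29 / 5 = 5.80000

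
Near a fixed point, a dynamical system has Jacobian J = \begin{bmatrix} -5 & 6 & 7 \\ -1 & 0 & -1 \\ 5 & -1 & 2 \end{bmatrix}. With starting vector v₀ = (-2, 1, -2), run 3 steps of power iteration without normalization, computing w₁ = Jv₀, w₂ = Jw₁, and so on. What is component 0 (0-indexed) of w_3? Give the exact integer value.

365

w1 = Jv₀ = ((-5)·(-2) + 6·1 + 7·(-2); (-1)·(-2) + 0·1 + (-1)·(-2); 5·(-2) + (-1)·1 + 2·(-2)) = (2, 4, -15)
w2 = Jw1 = ((-5)·2 + 6·4 + 7·(-15); (-1)·2 + 0·4 + (-1)·(-15); 5·2 + (-1)·4 + 2·(-15)) = (-91, 13, -24)
w3 = Jw2 = (365, 115, -516)
The requested component of w3 is 365.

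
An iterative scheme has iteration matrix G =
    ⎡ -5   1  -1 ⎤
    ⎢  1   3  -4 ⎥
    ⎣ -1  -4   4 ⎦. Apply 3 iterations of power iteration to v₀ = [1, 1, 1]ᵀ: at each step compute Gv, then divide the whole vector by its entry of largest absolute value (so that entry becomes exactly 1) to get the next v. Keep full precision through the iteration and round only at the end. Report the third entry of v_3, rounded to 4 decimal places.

Gv0 = (-5.00000, 0.00000, -1.00000); divide by -5.00000 → v1 = (1.00000, 0.00000, 0.20000)
Gv1 = (-5.20000, 0.20000, -0.20000); divide by -5.20000 → v2 = (1.00000, -0.03846, 0.03846)
Gv2 = (-5.07692, 0.73077, -0.69231); divide by -5.07692 → v3 = (1.00000, -0.14394, 0.13636)
Requested entry of v3: -18/-132 = 0.1364

0.1364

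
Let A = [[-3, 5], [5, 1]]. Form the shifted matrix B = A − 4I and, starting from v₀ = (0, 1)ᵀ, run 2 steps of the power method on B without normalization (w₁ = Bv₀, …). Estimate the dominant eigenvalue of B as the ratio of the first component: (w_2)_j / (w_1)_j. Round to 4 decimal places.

μ ≈ -10.0000

B = A − 4I has rows (-7, 5); (5, -3)
w1 = Bv₀ = ((-7)·0 + 5·1; 5·0 + (-3)·1) = (5, -3)
w2 = Bw1 = ((-7)·5 + 5·(-3); 5·5 + (-3)·(-3)) = (-50, 34)
Ratio: -50/5 = -10.0000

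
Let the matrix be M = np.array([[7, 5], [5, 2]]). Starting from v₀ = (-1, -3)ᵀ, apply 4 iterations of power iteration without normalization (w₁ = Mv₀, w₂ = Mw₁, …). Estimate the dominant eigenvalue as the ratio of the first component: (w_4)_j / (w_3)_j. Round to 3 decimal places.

w1 = Mv₀ = (7·(-1) + 5·(-3); 5·(-1) + 2·(-3)) = (-22, -11)
w2 = Mw1 = (7·(-22) + 5·(-11); 5·(-22) + 2·(-11)) = (-209, -132)
w3 = Mw2 = (-2123, -1309)
w4 = Mw3 = (-21406, -13233)
Ratio at component: -21406 / -2123 = 10.083

10.083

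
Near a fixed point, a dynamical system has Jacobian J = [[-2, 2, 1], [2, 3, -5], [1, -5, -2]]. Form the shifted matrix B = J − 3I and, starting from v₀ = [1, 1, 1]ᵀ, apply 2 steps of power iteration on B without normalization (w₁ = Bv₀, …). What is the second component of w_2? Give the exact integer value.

B = J − 3I has rows (-5, 2, 1); (2, 0, -5); (1, -5, -5)
w1 = Bv₀ = (-2, -3, -9)
w2 = Bw1 = (-5, 41, 58)
Requested component of w2: 41

41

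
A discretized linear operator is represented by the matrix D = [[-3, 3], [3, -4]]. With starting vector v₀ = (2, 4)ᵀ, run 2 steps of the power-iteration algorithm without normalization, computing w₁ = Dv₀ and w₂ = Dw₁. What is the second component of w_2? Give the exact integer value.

w1 = Dv₀ = ((-3)·2 + 3·4; 3·2 + (-4)·4) = (6, -10)
w2 = Dw1 = ((-3)·6 + 3·(-10); 3·6 + (-4)·(-10)) = (-48, 58)
The requested component of w2 is 58.

58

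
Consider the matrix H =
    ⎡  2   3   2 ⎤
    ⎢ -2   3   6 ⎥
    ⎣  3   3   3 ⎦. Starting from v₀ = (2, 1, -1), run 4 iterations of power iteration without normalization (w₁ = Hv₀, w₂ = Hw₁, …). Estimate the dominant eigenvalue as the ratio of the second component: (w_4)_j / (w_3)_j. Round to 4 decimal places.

w1 = Hv₀ = (5, -7, 6)
w2 = Hw1 = (1, 5, 12)
w3 = Hw2 = (41, 85, 54)
w4 = Hw3 = (445, 497, 540)
Ratio at component: 497 / 85 = 5.8471

5.8471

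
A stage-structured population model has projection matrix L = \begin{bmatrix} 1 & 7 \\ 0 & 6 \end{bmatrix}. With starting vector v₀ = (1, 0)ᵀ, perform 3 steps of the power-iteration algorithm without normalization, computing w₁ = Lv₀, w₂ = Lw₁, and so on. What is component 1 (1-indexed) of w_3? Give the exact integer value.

w1 = Lv₀ = (1, 0)
w2 = Lw1 = (1, 0)
w3 = Lw2 = (1, 0)
The requested component of w3 is 1.

1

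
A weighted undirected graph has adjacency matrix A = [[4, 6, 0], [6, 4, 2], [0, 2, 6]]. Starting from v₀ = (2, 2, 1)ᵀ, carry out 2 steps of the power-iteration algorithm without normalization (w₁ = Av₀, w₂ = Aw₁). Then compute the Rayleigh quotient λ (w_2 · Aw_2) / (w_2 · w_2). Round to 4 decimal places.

10.4645

w1 = Av₀ = (4·2 + 6·2 + 0·1; 6·2 + 4·2 + 2·1; 0·2 + 2·2 + 6·1) = (20, 22, 10)
w2 = Aw1 = (4·20 + 6·22 + 0·10; 6·20 + 4·22 + 2·10; 0·20 + 2·22 + 6·10) = (212, 228, 104)
Aw2 = (2216, 2392, 1080)
w2·Aw2 = 212·2216 + 228·2392 + 104·1080 = 1127488; w2·w2 = 212·212 + 228·228 + 104·104 = 107744
λ ≈ 1127488/107744 = 10.4645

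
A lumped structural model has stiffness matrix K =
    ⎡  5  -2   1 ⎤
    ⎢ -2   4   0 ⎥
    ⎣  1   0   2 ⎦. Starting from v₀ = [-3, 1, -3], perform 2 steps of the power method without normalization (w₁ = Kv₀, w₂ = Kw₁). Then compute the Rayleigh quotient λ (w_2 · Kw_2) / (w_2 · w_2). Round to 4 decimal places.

w1 = Kv₀ = (5·(-3) + (-2)·1 + 1·(-3); (-2)·(-3) + 4·1 + 0·(-3); 1·(-3) + 0·1 + 2·(-3)) = (-20, 10, -9)
w2 = Kw1 = (5·(-20) + (-2)·10 + 1·(-9); (-2)·(-20) + 4·10 + 0·(-9); 1·(-20) + 0·10 + 2·(-9)) = (-129, 80, -38)
Kw2 = (-843, 578, -205)
w2·Kw2 = (-129)·(-843) + 80·578 + (-38)·(-205) = 162777; w2·w2 = (-129)·(-129) + 80·80 + (-38)·(-38) = 24485
λ ≈ 162777/24485 = 6.6480

6.6480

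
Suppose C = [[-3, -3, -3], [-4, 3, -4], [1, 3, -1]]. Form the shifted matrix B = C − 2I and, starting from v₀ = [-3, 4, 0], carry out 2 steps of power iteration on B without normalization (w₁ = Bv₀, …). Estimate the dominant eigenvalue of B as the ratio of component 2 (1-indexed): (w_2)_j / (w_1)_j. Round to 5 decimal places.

B = C − 2I has rows (-5, -3, -3); (-4, 1, -4); (1, 3, -3)
w1 = Bv₀ = ((-5)·(-3) + (-3)·4 + (-3)·0; (-4)·(-3) + 1·4 + (-4)·0; 1·(-3) + 3·4 + (-3)·0) = (3, 16, 9)
w2 = Bw1 = ((-5)·3 + (-3)·16 + (-3)·9; (-4)·3 + 1·16 + (-4)·9; 1·3 + 3·16 + (-3)·9) = (-90, -32, 24)
Ratio: -32/16 = -2.00000

-2.00000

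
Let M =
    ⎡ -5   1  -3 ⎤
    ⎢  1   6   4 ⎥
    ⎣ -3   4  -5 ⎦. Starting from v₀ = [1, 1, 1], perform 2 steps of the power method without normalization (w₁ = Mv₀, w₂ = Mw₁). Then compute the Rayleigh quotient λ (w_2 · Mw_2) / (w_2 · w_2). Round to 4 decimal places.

w1 = Mv₀ = ((-5)·1 + 1·1 + (-3)·1; 1·1 + 6·1 + 4·1; (-3)·1 + 4·1 + (-5)·1) = (-7, 11, -4)
w2 = Mw1 = ((-5)·(-7) + 1·11 + (-3)·(-4); 1·(-7) + 6·11 + 4·(-4); (-3)·(-7) + 4·11 + (-5)·(-4)) = (58, 43, 85)
Mw2 = (-502, 656, -427)
w2·Mw2 = 58·(-502) + 43·656 + 85·(-427) = -37203; w2·w2 = 58·58 + 43·43 + 85·85 = 12438
λ ≈ -37203/12438 = -2.9911

-2.9911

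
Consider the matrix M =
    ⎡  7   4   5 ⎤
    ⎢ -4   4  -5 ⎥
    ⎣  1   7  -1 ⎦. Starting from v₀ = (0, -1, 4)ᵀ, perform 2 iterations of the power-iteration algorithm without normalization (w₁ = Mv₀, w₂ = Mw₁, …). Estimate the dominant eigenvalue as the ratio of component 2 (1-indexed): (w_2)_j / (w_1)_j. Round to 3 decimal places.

w1 = Mv₀ = (16, -24, -11)
w2 = Mw1 = (-39, -105, -141)
Ratio at component: -105 / -24 = 4.375

4.375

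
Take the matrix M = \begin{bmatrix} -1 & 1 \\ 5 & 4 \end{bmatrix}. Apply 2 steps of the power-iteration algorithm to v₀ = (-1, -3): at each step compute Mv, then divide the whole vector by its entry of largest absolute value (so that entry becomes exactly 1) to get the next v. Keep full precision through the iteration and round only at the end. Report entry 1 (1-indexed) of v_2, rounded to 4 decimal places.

Mv0 = (-2.00000, -17.00000); divide by -17.00000 → v1 = (0.11765, 1.00000)
Mv1 = (0.88235, 4.58824); divide by 4.58824 → v2 = (0.19231, 1.00000)
Requested entry of v2: -15/-78 = 0.1923

0.1923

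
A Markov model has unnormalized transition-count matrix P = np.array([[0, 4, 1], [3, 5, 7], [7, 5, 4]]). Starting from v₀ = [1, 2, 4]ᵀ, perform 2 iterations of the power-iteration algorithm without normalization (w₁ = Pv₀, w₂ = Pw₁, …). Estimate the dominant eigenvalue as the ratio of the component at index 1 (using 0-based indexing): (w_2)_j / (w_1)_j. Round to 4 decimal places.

w1 = Pv₀ = (0·1 + 4·2 + 1·4; 3·1 + 5·2 + 7·4; 7·1 + 5·2 + 4·4) = (12, 41, 33)
w2 = Pw1 = (0·12 + 4·41 + 1·33; 3·12 + 5·41 + 7·33; 7·12 + 5·41 + 4·33) = (197, 472, 421)
Ratio at component: 472 / 41 = 11.5122

11.5122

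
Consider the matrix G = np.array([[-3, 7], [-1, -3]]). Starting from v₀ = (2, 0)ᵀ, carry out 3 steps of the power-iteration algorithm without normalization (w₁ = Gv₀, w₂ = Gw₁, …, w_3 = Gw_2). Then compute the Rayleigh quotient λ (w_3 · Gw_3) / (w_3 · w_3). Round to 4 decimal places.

λ ≈ -5.5472

w1 = Gv₀ = ((-3)·2 + 7·0; (-1)·2 + (-3)·0) = (-6, -2)
w2 = Gw1 = ((-3)·(-6) + 7·(-2); (-1)·(-6) + (-3)·(-2)) = (4, 12)
w3 = Gw2 = (72, -40)
Gw3 = (-496, 48)
w3·Gw3 = 72·(-496) + (-40)·48 = -37632; w3·w3 = 72·72 + (-40)·(-40) = 6784
λ ≈ -37632/6784 = -5.5472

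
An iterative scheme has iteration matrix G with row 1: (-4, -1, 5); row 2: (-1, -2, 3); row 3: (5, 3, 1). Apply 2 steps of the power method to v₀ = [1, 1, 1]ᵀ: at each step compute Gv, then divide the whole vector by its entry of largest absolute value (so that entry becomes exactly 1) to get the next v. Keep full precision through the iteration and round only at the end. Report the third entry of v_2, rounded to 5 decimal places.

0.20000

Gv0 = (0.000000, 0.000000, 9.000000); divide by 9.000000 → v1 = (0.000000, 0.000000, 1.000000)
Gv1 = (5.000000, 3.000000, 1.000000); divide by 5.000000 → v2 = (1.000000, 0.600000, 0.200000)
Requested entry of v2: 9/45 = 0.20000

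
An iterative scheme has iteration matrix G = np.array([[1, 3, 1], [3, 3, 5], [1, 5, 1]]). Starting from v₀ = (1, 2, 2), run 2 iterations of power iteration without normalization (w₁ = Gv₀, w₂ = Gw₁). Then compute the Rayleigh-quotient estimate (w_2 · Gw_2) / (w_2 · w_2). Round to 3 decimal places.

w1 = Gv₀ = (1·1 + 3·2 + 1·2; 3·1 + 3·2 + 5·2; 1·1 + 5·2 + 1·2) = (9, 19, 13)
w2 = Gw1 = (1·9 + 3·19 + 1·13; 3·9 + 3·19 + 5·13; 1·9 + 5·19 + 1·13) = (79, 149, 117)
Gw2 = (643, 1269, 941)
w2·Gw2 = 79·643 + 149·1269 + 117·941 = 349975; w2·w2 = 79·79 + 149·149 + 117·117 = 42131
λ ≈ 349975/42131 = 8.307

8.307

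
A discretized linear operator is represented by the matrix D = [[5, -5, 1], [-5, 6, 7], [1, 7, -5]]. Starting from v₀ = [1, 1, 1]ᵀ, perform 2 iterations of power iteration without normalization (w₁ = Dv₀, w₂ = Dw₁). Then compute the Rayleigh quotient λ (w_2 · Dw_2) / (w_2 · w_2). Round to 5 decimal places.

w1 = Dv₀ = (1, 8, 3)
w2 = Dw1 = (-32, 64, 42)
Dw2 = (-438, 838, 206)
w2·Dw2 = (-32)·(-438) + 64·838 + 42·206 = 76300; w2·w2 = (-32)·(-32) + 64·64 + 42·42 = 6884
λ ≈ 76300/6884 = 11.08367

λ ≈ 11.08367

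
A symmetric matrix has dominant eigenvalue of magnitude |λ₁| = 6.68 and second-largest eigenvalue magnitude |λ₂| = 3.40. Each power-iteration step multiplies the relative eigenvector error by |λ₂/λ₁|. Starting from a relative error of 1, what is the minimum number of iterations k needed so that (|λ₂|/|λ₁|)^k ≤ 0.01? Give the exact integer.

7

|λ₂/λ₁| = 3.40/6.68 = 0.50898
Need k ≥ ln(0.01) / ln(0.50898) = -4.6052 / -0.6753 ≈ 6.819
Smallest integer k satisfying the bound: 7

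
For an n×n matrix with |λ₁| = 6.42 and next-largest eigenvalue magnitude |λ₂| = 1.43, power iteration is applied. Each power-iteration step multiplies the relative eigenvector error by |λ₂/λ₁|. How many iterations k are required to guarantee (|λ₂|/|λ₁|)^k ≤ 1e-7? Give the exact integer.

11

|λ₂/λ₁| = 1.43/6.42 = 0.22274
Need k ≥ ln(1e-7) / ln(0.22274) = -16.1181 / -1.5017 ≈ 10.733
Smallest integer k satisfying the bound: 11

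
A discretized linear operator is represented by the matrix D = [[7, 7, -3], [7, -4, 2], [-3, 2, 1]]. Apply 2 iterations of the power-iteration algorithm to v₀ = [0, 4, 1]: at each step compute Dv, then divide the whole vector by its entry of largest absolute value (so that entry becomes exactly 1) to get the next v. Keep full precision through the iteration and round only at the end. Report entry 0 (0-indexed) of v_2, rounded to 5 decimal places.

0.20080

Dv0 = (25.000000, -14.000000, 9.000000); divide by 25.000000 → v1 = (1.000000, -0.560000, 0.360000)
Dv1 = (2.000000, 9.960000, -3.760000); divide by 9.960000 → v2 = (0.200803, 1.000000, -0.377510)
Requested entry of v2: 50/249 = 0.20080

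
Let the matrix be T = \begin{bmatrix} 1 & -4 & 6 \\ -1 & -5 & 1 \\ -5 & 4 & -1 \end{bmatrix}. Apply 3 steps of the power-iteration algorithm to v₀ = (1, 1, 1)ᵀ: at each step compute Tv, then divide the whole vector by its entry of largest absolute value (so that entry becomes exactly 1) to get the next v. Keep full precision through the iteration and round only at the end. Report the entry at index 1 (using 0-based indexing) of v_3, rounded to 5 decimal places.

Tv0 = (3.000000, -5.000000, -2.000000); divide by -5.000000 → v1 = (-0.600000, 1.000000, 0.400000)
Tv1 = (-2.200000, -4.000000, 6.600000); divide by 6.600000 → v2 = (-0.333333, -0.606061, 1.000000)
Tv2 = (8.090909, 4.363636, -1.757576); divide by 8.090909 → v3 = (1.000000, 0.539326, -0.217228)
Requested entry of v3: -144/-267 = 0.53933

0.53933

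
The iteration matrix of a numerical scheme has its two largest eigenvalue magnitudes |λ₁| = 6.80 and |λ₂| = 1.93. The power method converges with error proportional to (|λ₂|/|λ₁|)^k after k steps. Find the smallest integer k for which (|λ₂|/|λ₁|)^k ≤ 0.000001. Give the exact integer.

|λ₂/λ₁| = 1.93/6.80 = 0.28382
Need k ≥ ln(0.000001) / ln(0.28382) = -13.8155 / -1.2594 ≈ 10.970
Smallest integer k satisfying the bound: 11

11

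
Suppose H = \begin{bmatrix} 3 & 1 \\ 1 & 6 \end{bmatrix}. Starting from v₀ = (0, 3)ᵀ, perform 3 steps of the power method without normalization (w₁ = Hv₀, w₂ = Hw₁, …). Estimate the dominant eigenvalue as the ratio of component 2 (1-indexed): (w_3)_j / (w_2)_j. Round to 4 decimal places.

6.2432

w1 = Hv₀ = (3·0 + 1·3; 1·0 + 6·3) = (3, 18)
w2 = Hw1 = (3·3 + 1·18; 1·3 + 6·18) = (27, 111)
w3 = Hw2 = (192, 693)
Ratio at component: 693 / 111 = 6.2432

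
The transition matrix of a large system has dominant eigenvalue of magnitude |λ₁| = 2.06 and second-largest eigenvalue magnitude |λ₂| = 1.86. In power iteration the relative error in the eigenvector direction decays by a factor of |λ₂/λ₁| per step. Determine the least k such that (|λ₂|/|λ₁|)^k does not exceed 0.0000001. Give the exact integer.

|λ₂/λ₁| = 1.86/2.06 = 0.90291
Need k ≥ ln(0.0000001) / ln(0.90291) = -16.1181 / -0.1021 ≈ 157.820
Smallest integer k satisfying the bound: 158

158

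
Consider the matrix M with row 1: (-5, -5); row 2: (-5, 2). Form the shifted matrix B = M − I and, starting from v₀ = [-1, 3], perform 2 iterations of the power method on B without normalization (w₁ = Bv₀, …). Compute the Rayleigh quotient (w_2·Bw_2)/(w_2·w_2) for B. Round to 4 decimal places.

-1.9258

B = M − I has rows (-6, -5); (-5, 1)
w1 = Bv₀ = ((-6)·(-1) + (-5)·3; (-5)·(-1) + 1·3) = (-9, 8)
w2 = Bw1 = ((-6)·(-9) + (-5)·8; (-5)·(-9) + 1·8) = (14, 53)
Bw2 = (-349, -17)
w2·Bw2 = -5787; w2·w2 = 3005; μ ≈ -5787/3005 = -1.9258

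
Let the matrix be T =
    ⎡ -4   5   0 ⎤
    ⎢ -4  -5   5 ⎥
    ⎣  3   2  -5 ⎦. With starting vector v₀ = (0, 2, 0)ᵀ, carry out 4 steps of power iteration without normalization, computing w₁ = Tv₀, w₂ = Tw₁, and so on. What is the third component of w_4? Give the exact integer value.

2650

w1 = Tv₀ = (10, -10, 4)
w2 = Tw1 = (-90, 30, -10)
w3 = Tw2 = (510, 160, -160)
w4 = Tw3 = (-1240, -3640, 2650)
The requested component of w4 is 2650.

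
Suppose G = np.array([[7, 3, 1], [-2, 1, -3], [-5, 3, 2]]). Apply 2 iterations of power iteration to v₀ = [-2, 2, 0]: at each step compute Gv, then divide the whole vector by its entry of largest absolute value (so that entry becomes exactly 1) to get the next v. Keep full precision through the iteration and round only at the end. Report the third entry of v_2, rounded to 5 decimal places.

1.00000

Gv0 = (-8.000000, 6.000000, 16.000000); divide by 16.000000 → v1 = (-0.500000, 0.375000, 1.000000)
Gv1 = (-1.375000, -1.625000, 5.625000); divide by 5.625000 → v2 = (-0.244444, -0.288889, 1.000000)
Requested entry of v2: 90/90 = 1.00000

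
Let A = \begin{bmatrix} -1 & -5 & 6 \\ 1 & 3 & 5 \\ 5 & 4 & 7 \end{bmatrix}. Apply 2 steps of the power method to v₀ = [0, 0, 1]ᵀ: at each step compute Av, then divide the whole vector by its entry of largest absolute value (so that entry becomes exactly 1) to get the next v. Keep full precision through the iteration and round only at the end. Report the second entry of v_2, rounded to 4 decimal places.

0.5657

Av0 = (6.00000, 5.00000, 7.00000); divide by 7.00000 → v1 = (0.85714, 0.71429, 1.00000)
Av1 = (1.57143, 8.00000, 14.14286); divide by 14.14286 → v2 = (0.11111, 0.56566, 1.00000)
Requested entry of v2: 56/99 = 0.5657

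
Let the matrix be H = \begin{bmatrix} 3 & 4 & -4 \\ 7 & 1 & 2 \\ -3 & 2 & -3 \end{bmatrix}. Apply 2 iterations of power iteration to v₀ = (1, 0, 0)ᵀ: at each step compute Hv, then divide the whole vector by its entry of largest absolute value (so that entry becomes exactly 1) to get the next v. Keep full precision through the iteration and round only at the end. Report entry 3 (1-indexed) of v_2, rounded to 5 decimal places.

Hv0 = (3.000000, 7.000000, -3.000000); divide by 7.000000 → v1 = (0.428571, 1.000000, -0.428571)
Hv1 = (7.000000, 3.142857, 2.000000); divide by 7.000000 → v2 = (1.000000, 0.448980, 0.285714)
Requested entry of v2: 14/49 = 0.28571

0.28571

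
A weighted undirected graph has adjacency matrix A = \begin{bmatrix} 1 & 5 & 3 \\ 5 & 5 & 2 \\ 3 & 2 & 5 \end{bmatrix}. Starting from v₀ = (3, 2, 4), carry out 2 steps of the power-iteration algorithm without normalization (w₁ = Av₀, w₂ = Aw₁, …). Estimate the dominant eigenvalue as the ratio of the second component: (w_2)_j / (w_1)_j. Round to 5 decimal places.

w1 = Av₀ = (1·3 + 5·2 + 3·4; 5·3 + 5·2 + 2·4; 3·3 + 2·2 + 5·4) = (25, 33, 33)
w2 = Aw1 = (1·25 + 5·33 + 3·33; 5·25 + 5·33 + 2·33; 3·25 + 2·33 + 5·33) = (289, 356, 306)
Ratio at component: 356 / 33 = 10.78788

10.78788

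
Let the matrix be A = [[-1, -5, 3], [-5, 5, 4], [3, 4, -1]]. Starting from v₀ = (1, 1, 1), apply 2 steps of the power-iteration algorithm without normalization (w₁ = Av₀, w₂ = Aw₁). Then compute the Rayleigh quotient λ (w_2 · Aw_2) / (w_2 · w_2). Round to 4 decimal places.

4.9644

w1 = Av₀ = ((-1)·1 + (-5)·1 + 3·1; (-5)·1 + 5·1 + 4·1; 3·1 + 4·1 + (-1)·1) = (-3, 4, 6)
w2 = Aw1 = ((-1)·(-3) + (-5)·4 + 3·6; (-5)·(-3) + 5·4 + 4·6; 3·(-3) + 4·4 + (-1)·6) = (1, 59, 1)
Aw2 = (-293, 294, 238)
w2·Aw2 = 1·(-293) + 59·294 + 1·238 = 17291; w2·w2 = 1·1 + 59·59 + 1·1 = 3483
λ ≈ 17291/3483 = 4.9644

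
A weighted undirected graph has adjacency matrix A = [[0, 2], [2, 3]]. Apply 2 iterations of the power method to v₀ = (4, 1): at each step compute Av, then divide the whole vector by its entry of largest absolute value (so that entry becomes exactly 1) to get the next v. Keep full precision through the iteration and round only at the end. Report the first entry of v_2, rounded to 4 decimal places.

Av0 = (2.00000, 11.00000); divide by 11.00000 → v1 = (0.18182, 1.00000)
Av1 = (2.00000, 3.36364); divide by 3.36364 → v2 = (0.59459, 1.00000)
Requested entry of v2: 22/37 = 0.5946

0.5946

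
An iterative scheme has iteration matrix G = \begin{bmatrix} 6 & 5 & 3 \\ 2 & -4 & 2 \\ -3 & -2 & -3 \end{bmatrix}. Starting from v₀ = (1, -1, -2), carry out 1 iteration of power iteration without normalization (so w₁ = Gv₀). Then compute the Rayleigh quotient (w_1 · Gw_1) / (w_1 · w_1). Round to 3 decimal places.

λ ≈ -0.204

w1 = Gv₀ = (6·1 + 5·(-1) + 3·(-2); 2·1 + (-4)·(-1) + 2·(-2); (-3)·1 + (-2)·(-1) + (-3)·(-2)) = (-5, 2, 5)
Gw1 = (-5, -8, -4)
w1·Gw1 = (-5)·(-5) + 2·(-8) + 5·(-4) = -11; w1·w1 = (-5)·(-5) + 2·2 + 5·5 = 54
λ ≈ -11/54 = -0.204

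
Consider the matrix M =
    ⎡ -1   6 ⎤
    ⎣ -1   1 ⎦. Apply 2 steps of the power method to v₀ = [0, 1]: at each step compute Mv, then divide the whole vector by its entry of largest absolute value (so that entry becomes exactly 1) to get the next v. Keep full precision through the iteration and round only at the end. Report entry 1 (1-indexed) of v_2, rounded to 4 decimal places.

Mv0 = (6.00000, 1.00000); divide by 6.00000 → v1 = (1.00000, 0.16667)
Mv1 = (0.00000, -0.83333); divide by -0.83333 → v2 = (0.00000, 1.00000)
Requested entry of v2: 0/-5 = 0.0000

0.0000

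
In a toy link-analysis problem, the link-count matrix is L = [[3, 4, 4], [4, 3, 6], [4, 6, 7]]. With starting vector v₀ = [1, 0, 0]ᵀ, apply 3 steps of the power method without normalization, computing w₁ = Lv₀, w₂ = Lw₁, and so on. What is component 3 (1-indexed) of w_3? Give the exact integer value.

900

w1 = Lv₀ = (3·1 + 4·0 + 4·0; 4·1 + 3·0 + 6·0; 4·1 + 6·0 + 7·0) = (3, 4, 4)
w2 = Lw1 = (3·3 + 4·4 + 4·4; 4·3 + 3·4 + 6·4; 4·3 + 6·4 + 7·4) = (41, 48, 64)
w3 = Lw2 = (571, 692, 900)
The requested component of w3 is 900.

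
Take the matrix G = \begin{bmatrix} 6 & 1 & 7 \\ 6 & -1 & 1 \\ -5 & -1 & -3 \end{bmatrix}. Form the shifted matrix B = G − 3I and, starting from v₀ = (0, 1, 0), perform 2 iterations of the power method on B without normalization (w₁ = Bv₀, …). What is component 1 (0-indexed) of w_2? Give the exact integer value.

B = G − 3I has rows (3, 1, 7); (6, -4, 1); (-5, -1, -6)
w1 = Bv₀ = (3·0 + 1·1 + 7·0; 6·0 + (-4)·1 + 1·0; (-5)·0 + (-1)·1 + (-6)·0) = (1, -4, -1)
w2 = Bw1 = (3·1 + 1·(-4) + 7·(-1); 6·1 + (-4)·(-4) + 1·(-1); (-5)·1 + (-1)·(-4) + (-6)·(-1)) = (-8, 21, 5)
Requested component of w2: 21

21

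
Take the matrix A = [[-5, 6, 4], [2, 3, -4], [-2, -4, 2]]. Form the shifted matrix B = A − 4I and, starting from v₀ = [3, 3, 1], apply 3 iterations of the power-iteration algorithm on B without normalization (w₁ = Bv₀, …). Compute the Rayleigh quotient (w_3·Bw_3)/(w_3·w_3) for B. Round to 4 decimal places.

-11.2038

B = A − 4I has rows (-9, 6, 4); (2, -1, -4); (-2, -4, -2)
w1 = Bv₀ = ((-9)·3 + 6·3 + 4·1; 2·3 + (-1)·3 + (-4)·1; (-2)·3 + (-4)·3 + (-2)·1) = (-5, -1, -20)
w2 = Bw1 = ((-9)·(-5) + 6·(-1) + 4·(-20); 2·(-5) + (-1)·(-1) + (-4)·(-20); (-2)·(-5) + (-4)·(-1) + (-2)·(-20)) = (-41, 71, 54)
w3 = Bw2 = (1011, -369, -310)
Bw3 = (-12553, 3631, 74)
w3·Bw3 = -14053862; w3·w3 = 1254382; μ ≈ -14053862/1254382 = -11.2038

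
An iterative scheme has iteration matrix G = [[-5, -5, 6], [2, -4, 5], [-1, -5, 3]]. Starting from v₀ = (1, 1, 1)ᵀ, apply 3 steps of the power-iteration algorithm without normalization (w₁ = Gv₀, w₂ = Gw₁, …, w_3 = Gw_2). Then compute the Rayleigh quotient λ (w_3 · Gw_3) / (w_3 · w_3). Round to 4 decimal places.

w1 = Gv₀ = ((-5)·1 + (-5)·1 + 6·1; 2·1 + (-4)·1 + 5·1; (-1)·1 + (-5)·1 + 3·1) = (-4, 3, -3)
w2 = Gw1 = ((-5)·(-4) + (-5)·3 + 6·(-3); 2·(-4) + (-4)·3 + 5·(-3); (-1)·(-4) + (-5)·3 + 3·(-3)) = (-13, -35, -20)
w3 = Gw2 = (120, 14, 128)
Gw3 = (98, 824, 194)
w3·Gw3 = 120·98 + 14·824 + 128·194 = 48128; w3·w3 = 120·120 + 14·14 + 128·128 = 30980
λ ≈ 48128/30980 = 1.5535

1.5535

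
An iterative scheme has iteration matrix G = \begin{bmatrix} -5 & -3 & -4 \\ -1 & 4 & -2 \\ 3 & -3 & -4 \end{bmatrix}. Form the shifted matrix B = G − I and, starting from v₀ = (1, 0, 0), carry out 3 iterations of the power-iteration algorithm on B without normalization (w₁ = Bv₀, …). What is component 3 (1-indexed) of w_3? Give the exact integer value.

B = G − I has rows (-6, -3, -4); (-1, 3, -2); (3, -3, -5)
w1 = Bv₀ = ((-6)·1 + (-3)·0 + (-4)·0; (-1)·1 + 3·0 + (-2)·0; 3·1 + (-3)·0 + (-5)·0) = (-6, -1, 3)
w2 = Bw1 = ((-6)·(-6) + (-3)·(-1) + (-4)·3; (-1)·(-6) + 3·(-1) + (-2)·3; 3·(-6) + (-3)·(-1) + (-5)·3) = (27, -3, -30)
w3 = Bw2 = (-33, 24, 240)
Requested component of w3: 240

240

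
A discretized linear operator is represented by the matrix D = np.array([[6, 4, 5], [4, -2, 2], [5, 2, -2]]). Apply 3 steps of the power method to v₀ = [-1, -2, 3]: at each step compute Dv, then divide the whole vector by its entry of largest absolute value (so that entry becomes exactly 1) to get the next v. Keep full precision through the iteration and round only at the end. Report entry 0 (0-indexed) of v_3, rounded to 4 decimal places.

Dv0 = (1.00000, 6.00000, -15.00000); divide by -15.00000 → v1 = (-0.06667, -0.40000, 1.00000)
Dv1 = (3.00000, 2.53333, -3.13333); divide by -3.13333 → v2 = (-0.95745, -0.80851, 1.00000)
Dv2 = (-3.97872, -0.21277, -8.40426); divide by -8.40426 → v3 = (0.47342, 0.02532, 1.00000)
Requested entry of v3: -187/-395 = 0.4734

0.4734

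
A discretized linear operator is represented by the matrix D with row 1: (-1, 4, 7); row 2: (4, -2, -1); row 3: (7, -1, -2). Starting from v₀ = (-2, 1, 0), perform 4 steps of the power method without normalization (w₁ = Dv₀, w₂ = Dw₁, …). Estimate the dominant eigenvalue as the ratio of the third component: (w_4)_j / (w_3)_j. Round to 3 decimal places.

w1 = Dv₀ = (6, -10, -15)
w2 = Dw1 = (-151, 59, 82)
w3 = Dw2 = (961, -804, -1280)
w4 = Dw3 = (-13137, 6732, 10091)
Ratio at component: 10091 / -1280 = -7.884

λ ≈ -7.884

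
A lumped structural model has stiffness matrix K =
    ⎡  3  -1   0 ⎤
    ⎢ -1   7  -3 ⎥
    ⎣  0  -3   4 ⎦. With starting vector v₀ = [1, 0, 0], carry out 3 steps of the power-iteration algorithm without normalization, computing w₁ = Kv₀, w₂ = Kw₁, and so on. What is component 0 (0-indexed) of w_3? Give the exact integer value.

40

w1 = Kv₀ = (3, -1, 0)
w2 = Kw1 = (10, -10, 3)
w3 = Kw2 = (40, -89, 42)
The requested component of w3 is 40.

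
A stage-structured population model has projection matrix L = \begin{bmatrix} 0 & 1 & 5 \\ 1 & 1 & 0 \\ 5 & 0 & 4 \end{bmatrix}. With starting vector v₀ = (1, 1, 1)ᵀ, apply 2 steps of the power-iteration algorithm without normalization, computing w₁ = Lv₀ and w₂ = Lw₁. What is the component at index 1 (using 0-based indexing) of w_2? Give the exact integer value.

8

w1 = Lv₀ = (0·1 + 1·1 + 5·1; 1·1 + 1·1 + 0·1; 5·1 + 0·1 + 4·1) = (6, 2, 9)
w2 = Lw1 = (0·6 + 1·2 + 5·9; 1·6 + 1·2 + 0·9; 5·6 + 0·2 + 4·9) = (47, 8, 66)
The requested component of w2 is 8.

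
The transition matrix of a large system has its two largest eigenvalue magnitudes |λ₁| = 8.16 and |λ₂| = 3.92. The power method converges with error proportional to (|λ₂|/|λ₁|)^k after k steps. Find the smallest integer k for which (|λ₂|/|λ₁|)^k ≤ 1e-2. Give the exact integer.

7

|λ₂/λ₁| = 3.92/8.16 = 0.48039
Need k ≥ ln(1e-2) / ln(0.48039) = -4.6052 / -0.7332 ≈ 6.281
Smallest integer k satisfying the bound: 7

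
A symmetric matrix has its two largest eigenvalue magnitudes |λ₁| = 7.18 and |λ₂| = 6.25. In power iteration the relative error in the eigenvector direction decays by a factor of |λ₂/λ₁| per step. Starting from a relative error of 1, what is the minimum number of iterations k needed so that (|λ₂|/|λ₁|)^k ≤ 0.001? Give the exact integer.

|λ₂/λ₁| = 6.25/7.18 = 0.87047
Need k ≥ ln(0.001) / ln(0.87047) = -6.9078 / -0.1387 ≈ 49.797
Smallest integer k satisfying the bound: 50

50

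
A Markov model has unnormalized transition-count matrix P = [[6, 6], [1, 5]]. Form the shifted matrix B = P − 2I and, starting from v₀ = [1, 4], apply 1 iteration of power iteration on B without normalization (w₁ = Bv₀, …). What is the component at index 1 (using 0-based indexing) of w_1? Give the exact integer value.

B = P − 2I has rows (4, 6); (1, 3)
w1 = Bv₀ = (4·1 + 6·4; 1·1 + 3·4) = (28, 13)
Requested component of w1: 13

13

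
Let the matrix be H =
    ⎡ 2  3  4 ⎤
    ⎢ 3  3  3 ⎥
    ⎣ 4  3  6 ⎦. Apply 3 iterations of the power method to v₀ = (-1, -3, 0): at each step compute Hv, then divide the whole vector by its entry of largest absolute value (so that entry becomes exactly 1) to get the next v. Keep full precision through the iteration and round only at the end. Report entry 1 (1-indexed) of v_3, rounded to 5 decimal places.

Hv0 = (-11.000000, -12.000000, -13.000000); divide by -13.000000 → v1 = (0.846154, 0.923077, 1.000000)
Hv1 = (8.461538, 8.307692, 12.153846); divide by 12.153846 → v2 = (0.696203, 0.683544, 1.000000)
Hv2 = (7.443038, 7.139241, 10.835443); divide by 10.835443 → v3 = (0.686916, 0.658879, 1.000000)
Requested entry of v3: -1176/-1712 = 0.68692

0.68692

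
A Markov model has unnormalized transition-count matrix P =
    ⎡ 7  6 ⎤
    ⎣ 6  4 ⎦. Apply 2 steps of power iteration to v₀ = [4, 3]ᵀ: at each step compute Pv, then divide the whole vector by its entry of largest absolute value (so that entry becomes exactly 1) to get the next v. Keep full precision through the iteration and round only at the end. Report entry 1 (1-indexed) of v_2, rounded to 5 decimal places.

1.00000

Pv0 = (46.000000, 36.000000); divide by 46.000000 → v1 = (1.000000, 0.782609)
Pv1 = (11.695652, 9.130435); divide by 11.695652 → v2 = (1.000000, 0.780669)
Requested entry of v2: 538/538 = 1.00000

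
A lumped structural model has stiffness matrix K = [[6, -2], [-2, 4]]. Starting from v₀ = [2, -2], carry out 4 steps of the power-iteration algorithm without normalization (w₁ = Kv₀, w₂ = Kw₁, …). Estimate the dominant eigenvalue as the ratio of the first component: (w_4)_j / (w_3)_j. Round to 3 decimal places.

w1 = Kv₀ = (6·2 + (-2)·(-2); (-2)·2 + 4·(-2)) = (16, -12)
w2 = Kw1 = (6·16 + (-2)·(-12); (-2)·16 + 4·(-12)) = (120, -80)
w3 = Kw2 = (880, -560)
w4 = Kw3 = (6400, -4000)
Ratio at component: 6400 / 880 = 7.273

7.273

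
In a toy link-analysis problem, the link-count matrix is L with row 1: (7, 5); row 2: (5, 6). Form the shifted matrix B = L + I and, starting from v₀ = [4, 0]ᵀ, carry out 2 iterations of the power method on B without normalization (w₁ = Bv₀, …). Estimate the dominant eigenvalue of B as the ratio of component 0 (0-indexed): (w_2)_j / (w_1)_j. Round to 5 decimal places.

μ ≈ 11.12500

B = L + I has rows (8, 5); (5, 7)
w1 = Bv₀ = (32, 20)
w2 = Bw1 = (356, 300)
Ratio: 356/32 = 11.12500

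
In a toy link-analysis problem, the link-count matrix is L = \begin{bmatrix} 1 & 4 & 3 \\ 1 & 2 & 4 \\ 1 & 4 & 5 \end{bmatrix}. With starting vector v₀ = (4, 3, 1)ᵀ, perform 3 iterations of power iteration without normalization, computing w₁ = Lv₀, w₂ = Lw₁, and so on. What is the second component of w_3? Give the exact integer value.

1120

w1 = Lv₀ = (19, 14, 21)
w2 = Lw1 = (138, 131, 180)
w3 = Lw2 = (1202, 1120, 1562)
The requested component of w3 is 1120.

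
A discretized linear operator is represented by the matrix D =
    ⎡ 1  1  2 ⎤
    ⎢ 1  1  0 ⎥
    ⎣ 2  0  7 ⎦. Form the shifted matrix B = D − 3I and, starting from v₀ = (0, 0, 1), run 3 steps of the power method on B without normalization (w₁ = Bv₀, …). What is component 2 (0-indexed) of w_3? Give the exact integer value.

B = D − 3I has rows (-2, 1, 2); (1, -2, 0); (2, 0, 4)
w1 = Bv₀ = ((-2)·0 + 1·0 + 2·1; 1·0 + (-2)·0 + 0·1; 2·0 + 0·0 + 4·1) = (2, 0, 4)
w2 = Bw1 = ((-2)·2 + 1·0 + 2·4; 1·2 + (-2)·0 + 0·4; 2·2 + 0·0 + 4·4) = (4, 2, 20)
w3 = Bw2 = (34, 0, 88)
Requested component of w3: 88

88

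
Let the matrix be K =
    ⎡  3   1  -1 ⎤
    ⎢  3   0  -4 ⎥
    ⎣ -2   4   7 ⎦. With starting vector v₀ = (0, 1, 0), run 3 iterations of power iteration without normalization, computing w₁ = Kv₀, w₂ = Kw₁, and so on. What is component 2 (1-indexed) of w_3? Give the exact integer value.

-107

w1 = Kv₀ = (3·0 + 1·1 + (-1)·0; 3·0 + 0·1 + (-4)·0; (-2)·0 + 4·1 + 7·0) = (1, 0, 4)
w2 = Kw1 = (3·1 + 1·0 + (-1)·4; 3·1 + 0·0 + (-4)·4; (-2)·1 + 4·0 + 7·4) = (-1, -13, 26)
w3 = Kw2 = (-42, -107, 132)
The requested component of w3 is -107.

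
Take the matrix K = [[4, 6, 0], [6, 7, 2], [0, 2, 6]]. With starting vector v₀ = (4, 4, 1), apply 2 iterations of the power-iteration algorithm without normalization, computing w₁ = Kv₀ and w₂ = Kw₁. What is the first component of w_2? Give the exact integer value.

w1 = Kv₀ = (40, 54, 14)
w2 = Kw1 = (484, 646, 192)
The requested component of w2 is 484.

484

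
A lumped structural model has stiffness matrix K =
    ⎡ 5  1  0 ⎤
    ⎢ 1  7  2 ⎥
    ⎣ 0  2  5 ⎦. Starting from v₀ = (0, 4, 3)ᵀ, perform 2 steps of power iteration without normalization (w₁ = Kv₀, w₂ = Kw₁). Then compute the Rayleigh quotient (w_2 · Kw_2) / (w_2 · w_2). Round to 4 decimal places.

w1 = Kv₀ = (4, 34, 23)
w2 = Kw1 = (54, 288, 183)
Kw2 = (558, 2436, 1491)
w2·Kw2 = 54·558 + 288·2436 + 183·1491 = 1004553; w2·w2 = 54·54 + 288·288 + 183·183 = 119349
λ ≈ 1004553/119349 = 8.4169

8.4169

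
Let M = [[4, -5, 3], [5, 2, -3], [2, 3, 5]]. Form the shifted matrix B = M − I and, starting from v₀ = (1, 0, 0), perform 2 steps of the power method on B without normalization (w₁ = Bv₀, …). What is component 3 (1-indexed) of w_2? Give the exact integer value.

B = M − I has rows (3, -5, 3); (5, 1, -3); (2, 3, 4)
w1 = Bv₀ = (3·1 + (-5)·0 + 3·0; 5·1 + 1·0 + (-3)·0; 2·1 + 3·0 + 4·0) = (3, 5, 2)
w2 = Bw1 = (3·3 + (-5)·5 + 3·2; 5·3 + 1·5 + (-3)·2; 2·3 + 3·5 + 4·2) = (-10, 14, 29)
Requested component of w2: 29

29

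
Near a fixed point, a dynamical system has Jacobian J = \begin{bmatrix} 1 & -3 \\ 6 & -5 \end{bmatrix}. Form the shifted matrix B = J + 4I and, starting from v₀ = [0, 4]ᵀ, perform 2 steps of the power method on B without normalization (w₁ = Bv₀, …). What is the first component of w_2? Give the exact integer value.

B = J + 4I has rows (5, -3); (6, -1)
w1 = Bv₀ = (-12, -4)
w2 = Bw1 = (-48, -68)
Requested component of w2: -48

-48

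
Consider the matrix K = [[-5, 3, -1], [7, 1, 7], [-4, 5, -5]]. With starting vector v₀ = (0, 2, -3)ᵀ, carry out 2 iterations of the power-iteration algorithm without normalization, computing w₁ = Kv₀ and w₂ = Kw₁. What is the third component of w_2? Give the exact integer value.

w1 = Kv₀ = ((-5)·0 + 3·2 + (-1)·(-3); 7·0 + 1·2 + 7·(-3); (-4)·0 + 5·2 + (-5)·(-3)) = (9, -19, 25)
w2 = Kw1 = ((-5)·9 + 3·(-19) + (-1)·25; 7·9 + 1·(-19) + 7·25; (-4)·9 + 5·(-19) + (-5)·25) = (-127, 219, -256)
The requested component of w2 is -256.

-256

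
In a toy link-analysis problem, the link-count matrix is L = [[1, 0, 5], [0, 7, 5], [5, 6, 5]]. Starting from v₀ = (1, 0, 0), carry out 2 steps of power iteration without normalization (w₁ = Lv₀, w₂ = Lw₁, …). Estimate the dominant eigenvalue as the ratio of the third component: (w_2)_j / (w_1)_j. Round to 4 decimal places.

6.0000

w1 = Lv₀ = (1·1 + 0·0 + 5·0; 0·1 + 7·0 + 5·0; 5·1 + 6·0 + 5·0) = (1, 0, 5)
w2 = Lw1 = (1·1 + 0·0 + 5·5; 0·1 + 7·0 + 5·5; 5·1 + 6·0 + 5·5) = (26, 25, 30)
Ratio at component: 30 / 5 = 6.0000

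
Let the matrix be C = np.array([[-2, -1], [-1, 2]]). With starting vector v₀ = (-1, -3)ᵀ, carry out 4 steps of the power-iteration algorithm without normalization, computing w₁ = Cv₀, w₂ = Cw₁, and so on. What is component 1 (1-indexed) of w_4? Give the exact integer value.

w1 = Cv₀ = (5, -5)
w2 = Cw1 = (-5, -15)
w3 = Cw2 = (25, -25)
w4 = Cw3 = (-25, -75)
The requested component of w4 is -25.

-25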